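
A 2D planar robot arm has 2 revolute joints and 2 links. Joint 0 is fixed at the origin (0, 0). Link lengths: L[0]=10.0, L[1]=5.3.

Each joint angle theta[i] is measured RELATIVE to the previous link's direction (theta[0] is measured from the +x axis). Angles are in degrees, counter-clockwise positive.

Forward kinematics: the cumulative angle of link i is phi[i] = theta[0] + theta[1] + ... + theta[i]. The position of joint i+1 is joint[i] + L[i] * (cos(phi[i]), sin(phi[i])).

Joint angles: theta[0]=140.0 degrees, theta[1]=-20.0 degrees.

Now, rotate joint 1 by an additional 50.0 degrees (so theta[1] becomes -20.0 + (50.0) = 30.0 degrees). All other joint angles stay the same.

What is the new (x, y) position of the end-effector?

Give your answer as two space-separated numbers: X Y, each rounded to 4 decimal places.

joint[0] = (0.0000, 0.0000)  (base)
link 0: phi[0] = 140 = 140 deg
  cos(140 deg) = -0.7660, sin(140 deg) = 0.6428
  joint[1] = (0.0000, 0.0000) + 10 * (-0.7660, 0.6428) = (0.0000 + -7.6604, 0.0000 + 6.4279) = (-7.6604, 6.4279)
link 1: phi[1] = 140 + 30 = 170 deg
  cos(170 deg) = -0.9848, sin(170 deg) = 0.1736
  joint[2] = (-7.6604, 6.4279) + 5.3 * (-0.9848, 0.1736) = (-7.6604 + -5.2195, 6.4279 + 0.9203) = (-12.8799, 7.3482)
End effector: (-12.8799, 7.3482)

Answer: -12.8799 7.3482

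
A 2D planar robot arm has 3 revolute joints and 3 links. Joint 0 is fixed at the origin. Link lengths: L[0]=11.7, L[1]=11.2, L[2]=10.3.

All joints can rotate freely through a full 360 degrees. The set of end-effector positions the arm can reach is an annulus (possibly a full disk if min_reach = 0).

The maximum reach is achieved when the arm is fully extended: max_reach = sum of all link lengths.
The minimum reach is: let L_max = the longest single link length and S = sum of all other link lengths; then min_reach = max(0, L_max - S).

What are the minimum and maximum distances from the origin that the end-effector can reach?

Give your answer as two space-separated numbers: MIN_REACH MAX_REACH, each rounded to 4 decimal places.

Link lengths: [11.7, 11.2, 10.3]
max_reach = 11.7 + 11.2 + 10.3 = 33.2
L_max = max([11.7, 11.2, 10.3]) = 11.7
S (sum of others) = 33.2 - 11.7 = 21.5
min_reach = max(0, 11.7 - 21.5) = max(0, -9.8) = 0

Answer: 0.0000 33.2000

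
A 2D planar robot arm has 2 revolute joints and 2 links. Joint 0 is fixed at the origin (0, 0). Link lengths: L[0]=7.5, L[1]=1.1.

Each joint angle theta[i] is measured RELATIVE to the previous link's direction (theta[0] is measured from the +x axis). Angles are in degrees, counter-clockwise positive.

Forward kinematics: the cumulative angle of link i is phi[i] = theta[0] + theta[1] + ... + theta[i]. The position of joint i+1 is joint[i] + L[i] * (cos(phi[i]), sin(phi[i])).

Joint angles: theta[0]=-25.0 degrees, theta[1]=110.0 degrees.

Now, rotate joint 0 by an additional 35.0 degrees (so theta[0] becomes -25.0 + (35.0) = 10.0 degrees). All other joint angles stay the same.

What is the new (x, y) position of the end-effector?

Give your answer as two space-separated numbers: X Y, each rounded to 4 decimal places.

joint[0] = (0.0000, 0.0000)  (base)
link 0: phi[0] = 10 = 10 deg
  cos(10 deg) = 0.9848, sin(10 deg) = 0.1736
  joint[1] = (0.0000, 0.0000) + 7.5 * (0.9848, 0.1736) = (0.0000 + 7.3861, 0.0000 + 1.3024) = (7.3861, 1.3024)
link 1: phi[1] = 10 + 110 = 120 deg
  cos(120 deg) = -0.5000, sin(120 deg) = 0.8660
  joint[2] = (7.3861, 1.3024) + 1.1 * (-0.5000, 0.8660) = (7.3861 + -0.5500, 1.3024 + 0.9526) = (6.8361, 2.2550)
End effector: (6.8361, 2.2550)

Answer: 6.8361 2.2550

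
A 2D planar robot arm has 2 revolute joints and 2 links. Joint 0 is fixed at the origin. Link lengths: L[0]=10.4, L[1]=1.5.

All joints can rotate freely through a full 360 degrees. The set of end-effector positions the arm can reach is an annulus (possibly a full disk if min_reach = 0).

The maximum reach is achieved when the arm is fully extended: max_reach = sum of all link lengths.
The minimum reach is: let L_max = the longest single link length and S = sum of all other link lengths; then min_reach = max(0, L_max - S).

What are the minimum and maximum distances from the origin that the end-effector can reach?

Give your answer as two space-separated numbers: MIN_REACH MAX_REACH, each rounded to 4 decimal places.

Link lengths: [10.4, 1.5]
max_reach = 10.4 + 1.5 = 11.9
L_max = max([10.4, 1.5]) = 10.4
S (sum of others) = 11.9 - 10.4 = 1.5
min_reach = max(0, 10.4 - 1.5) = max(0, 8.9) = 8.9

Answer: 8.9000 11.9000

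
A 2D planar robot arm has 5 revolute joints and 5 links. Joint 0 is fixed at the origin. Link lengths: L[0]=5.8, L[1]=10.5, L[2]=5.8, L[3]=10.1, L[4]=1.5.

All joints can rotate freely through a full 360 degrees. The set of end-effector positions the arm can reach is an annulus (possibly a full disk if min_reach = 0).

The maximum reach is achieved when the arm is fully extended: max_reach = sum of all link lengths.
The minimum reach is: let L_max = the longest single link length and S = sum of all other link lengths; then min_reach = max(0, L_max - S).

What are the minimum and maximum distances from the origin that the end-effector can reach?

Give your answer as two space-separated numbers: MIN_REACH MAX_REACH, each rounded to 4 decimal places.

Link lengths: [5.8, 10.5, 5.8, 10.1, 1.5]
max_reach = 5.8 + 10.5 + 5.8 + 10.1 + 1.5 = 33.7
L_max = max([5.8, 10.5, 5.8, 10.1, 1.5]) = 10.5
S (sum of others) = 33.7 - 10.5 = 23.2
min_reach = max(0, 10.5 - 23.2) = max(0, -12.7) = 0

Answer: 0.0000 33.7000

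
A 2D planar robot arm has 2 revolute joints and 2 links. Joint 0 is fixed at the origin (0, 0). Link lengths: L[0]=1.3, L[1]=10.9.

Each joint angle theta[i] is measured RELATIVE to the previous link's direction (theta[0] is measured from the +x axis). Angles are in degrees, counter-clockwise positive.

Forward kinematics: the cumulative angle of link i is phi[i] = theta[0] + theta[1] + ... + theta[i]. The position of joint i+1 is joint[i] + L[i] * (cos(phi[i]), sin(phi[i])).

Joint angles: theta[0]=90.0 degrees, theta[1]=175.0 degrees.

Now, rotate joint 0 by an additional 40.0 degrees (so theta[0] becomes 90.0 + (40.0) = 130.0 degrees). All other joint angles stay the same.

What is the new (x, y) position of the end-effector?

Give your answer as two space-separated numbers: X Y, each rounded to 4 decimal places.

joint[0] = (0.0000, 0.0000)  (base)
link 0: phi[0] = 130 = 130 deg
  cos(130 deg) = -0.6428, sin(130 deg) = 0.7660
  joint[1] = (0.0000, 0.0000) + 1.3 * (-0.6428, 0.7660) = (0.0000 + -0.8356, 0.0000 + 0.9959) = (-0.8356, 0.9959)
link 1: phi[1] = 130 + 175 = 305 deg
  cos(305 deg) = 0.5736, sin(305 deg) = -0.8192
  joint[2] = (-0.8356, 0.9959) + 10.9 * (0.5736, -0.8192) = (-0.8356 + 6.2520, 0.9959 + -8.9288) = (5.4164, -7.9329)
End effector: (5.4164, -7.9329)

Answer: 5.4164 -7.9329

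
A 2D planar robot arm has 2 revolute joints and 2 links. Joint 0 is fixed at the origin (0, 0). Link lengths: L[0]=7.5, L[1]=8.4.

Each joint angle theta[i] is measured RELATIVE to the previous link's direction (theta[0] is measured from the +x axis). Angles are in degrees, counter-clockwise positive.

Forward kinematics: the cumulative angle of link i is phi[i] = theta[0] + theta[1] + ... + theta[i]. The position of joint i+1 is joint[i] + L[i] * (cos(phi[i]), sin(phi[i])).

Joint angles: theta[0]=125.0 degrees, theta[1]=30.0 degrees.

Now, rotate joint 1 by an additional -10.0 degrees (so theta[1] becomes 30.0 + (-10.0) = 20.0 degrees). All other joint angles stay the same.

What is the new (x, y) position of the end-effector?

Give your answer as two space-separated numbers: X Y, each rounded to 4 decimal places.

joint[0] = (0.0000, 0.0000)  (base)
link 0: phi[0] = 125 = 125 deg
  cos(125 deg) = -0.5736, sin(125 deg) = 0.8192
  joint[1] = (0.0000, 0.0000) + 7.5 * (-0.5736, 0.8192) = (0.0000 + -4.3018, 0.0000 + 6.1436) = (-4.3018, 6.1436)
link 1: phi[1] = 125 + 20 = 145 deg
  cos(145 deg) = -0.8192, sin(145 deg) = 0.5736
  joint[2] = (-4.3018, 6.1436) + 8.4 * (-0.8192, 0.5736) = (-4.3018 + -6.8809, 6.1436 + 4.8180) = (-11.1827, 10.9617)
End effector: (-11.1827, 10.9617)

Answer: -11.1827 10.9617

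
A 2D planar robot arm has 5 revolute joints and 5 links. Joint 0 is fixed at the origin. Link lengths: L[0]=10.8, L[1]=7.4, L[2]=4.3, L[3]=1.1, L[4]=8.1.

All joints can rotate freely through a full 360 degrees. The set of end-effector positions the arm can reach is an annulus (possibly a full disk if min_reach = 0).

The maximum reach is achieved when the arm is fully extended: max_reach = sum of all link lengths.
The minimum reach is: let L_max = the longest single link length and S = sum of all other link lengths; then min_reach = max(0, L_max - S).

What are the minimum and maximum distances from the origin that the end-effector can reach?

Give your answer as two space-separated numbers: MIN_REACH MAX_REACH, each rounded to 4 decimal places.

Answer: 0.0000 31.7000

Derivation:
Link lengths: [10.8, 7.4, 4.3, 1.1, 8.1]
max_reach = 10.8 + 7.4 + 4.3 + 1.1 + 8.1 = 31.7
L_max = max([10.8, 7.4, 4.3, 1.1, 8.1]) = 10.8
S (sum of others) = 31.7 - 10.8 = 20.9
min_reach = max(0, 10.8 - 20.9) = max(0, -10.1) = 0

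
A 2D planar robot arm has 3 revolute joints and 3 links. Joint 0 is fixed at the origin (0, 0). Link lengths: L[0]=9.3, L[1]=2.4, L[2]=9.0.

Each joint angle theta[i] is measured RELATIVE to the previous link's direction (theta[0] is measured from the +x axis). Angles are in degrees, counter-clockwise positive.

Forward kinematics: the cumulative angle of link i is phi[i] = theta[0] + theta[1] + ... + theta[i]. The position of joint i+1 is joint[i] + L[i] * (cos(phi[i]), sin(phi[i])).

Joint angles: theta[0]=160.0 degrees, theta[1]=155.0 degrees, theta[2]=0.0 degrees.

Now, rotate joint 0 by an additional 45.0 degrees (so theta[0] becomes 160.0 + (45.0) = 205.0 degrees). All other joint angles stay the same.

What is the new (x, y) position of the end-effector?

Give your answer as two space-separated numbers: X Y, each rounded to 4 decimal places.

joint[0] = (0.0000, 0.0000)  (base)
link 0: phi[0] = 205 = 205 deg
  cos(205 deg) = -0.9063, sin(205 deg) = -0.4226
  joint[1] = (0.0000, 0.0000) + 9.3 * (-0.9063, -0.4226) = (0.0000 + -8.4287, 0.0000 + -3.9303) = (-8.4287, -3.9303)
link 1: phi[1] = 205 + 155 = 360 deg
  cos(360 deg) = 1.0000, sin(360 deg) = -0.0000
  joint[2] = (-8.4287, -3.9303) + 2.4 * (1.0000, -0.0000) = (-8.4287 + 2.4000, -3.9303 + -0.0000) = (-6.0287, -3.9303)
link 2: phi[2] = 205 + 155 + 0 = 360 deg
  cos(360 deg) = 1.0000, sin(360 deg) = -0.0000
  joint[3] = (-6.0287, -3.9303) + 9 * (1.0000, -0.0000) = (-6.0287 + 9.0000, -3.9303 + -0.0000) = (2.9713, -3.9303)
End effector: (2.9713, -3.9303)

Answer: 2.9713 -3.9303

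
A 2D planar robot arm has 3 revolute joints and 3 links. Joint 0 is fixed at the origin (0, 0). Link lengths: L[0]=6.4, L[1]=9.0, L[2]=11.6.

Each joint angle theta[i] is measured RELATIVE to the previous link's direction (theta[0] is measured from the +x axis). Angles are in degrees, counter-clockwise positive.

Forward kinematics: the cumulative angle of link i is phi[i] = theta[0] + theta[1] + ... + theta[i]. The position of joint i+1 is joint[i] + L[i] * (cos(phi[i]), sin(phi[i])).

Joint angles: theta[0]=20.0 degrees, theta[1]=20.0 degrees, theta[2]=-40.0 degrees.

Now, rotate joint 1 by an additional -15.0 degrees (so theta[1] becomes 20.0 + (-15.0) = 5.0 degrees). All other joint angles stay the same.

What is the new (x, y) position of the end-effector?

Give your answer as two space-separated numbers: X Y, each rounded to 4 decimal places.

Answer: 25.3755 2.9902

Derivation:
joint[0] = (0.0000, 0.0000)  (base)
link 0: phi[0] = 20 = 20 deg
  cos(20 deg) = 0.9397, sin(20 deg) = 0.3420
  joint[1] = (0.0000, 0.0000) + 6.4 * (0.9397, 0.3420) = (0.0000 + 6.0140, 0.0000 + 2.1889) = (6.0140, 2.1889)
link 1: phi[1] = 20 + 5 = 25 deg
  cos(25 deg) = 0.9063, sin(25 deg) = 0.4226
  joint[2] = (6.0140, 2.1889) + 9 * (0.9063, 0.4226) = (6.0140 + 8.1568, 2.1889 + 3.8036) = (14.1708, 5.9925)
link 2: phi[2] = 20 + 5 + -40 = -15 deg
  cos(-15 deg) = 0.9659, sin(-15 deg) = -0.2588
  joint[3] = (14.1708, 5.9925) + 11.6 * (0.9659, -0.2588) = (14.1708 + 11.2047, 5.9925 + -3.0023) = (25.3755, 2.9902)
End effector: (25.3755, 2.9902)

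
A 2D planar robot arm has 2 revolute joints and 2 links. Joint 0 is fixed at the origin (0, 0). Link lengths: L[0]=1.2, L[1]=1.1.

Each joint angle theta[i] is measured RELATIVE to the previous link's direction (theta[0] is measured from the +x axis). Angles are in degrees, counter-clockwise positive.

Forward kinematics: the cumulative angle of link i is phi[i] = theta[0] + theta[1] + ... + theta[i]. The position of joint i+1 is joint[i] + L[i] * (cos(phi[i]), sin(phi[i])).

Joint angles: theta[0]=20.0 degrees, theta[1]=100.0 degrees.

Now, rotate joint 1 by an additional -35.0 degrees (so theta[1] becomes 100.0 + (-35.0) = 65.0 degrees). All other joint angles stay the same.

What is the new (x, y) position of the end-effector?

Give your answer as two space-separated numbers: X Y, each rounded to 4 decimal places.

Answer: 1.2235 1.5062

Derivation:
joint[0] = (0.0000, 0.0000)  (base)
link 0: phi[0] = 20 = 20 deg
  cos(20 deg) = 0.9397, sin(20 deg) = 0.3420
  joint[1] = (0.0000, 0.0000) + 1.2 * (0.9397, 0.3420) = (0.0000 + 1.1276, 0.0000 + 0.4104) = (1.1276, 0.4104)
link 1: phi[1] = 20 + 65 = 85 deg
  cos(85 deg) = 0.0872, sin(85 deg) = 0.9962
  joint[2] = (1.1276, 0.4104) + 1.1 * (0.0872, 0.9962) = (1.1276 + 0.0959, 0.4104 + 1.0958) = (1.2235, 1.5062)
End effector: (1.2235, 1.5062)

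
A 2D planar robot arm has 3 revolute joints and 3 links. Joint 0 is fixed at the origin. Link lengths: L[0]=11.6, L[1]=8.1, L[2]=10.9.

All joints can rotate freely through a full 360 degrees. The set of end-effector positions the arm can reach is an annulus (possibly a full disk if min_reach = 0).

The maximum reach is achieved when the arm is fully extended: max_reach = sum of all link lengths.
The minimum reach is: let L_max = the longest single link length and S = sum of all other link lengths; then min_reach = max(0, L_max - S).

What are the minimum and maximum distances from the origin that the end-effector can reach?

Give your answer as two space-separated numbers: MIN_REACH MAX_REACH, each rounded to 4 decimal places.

Link lengths: [11.6, 8.1, 10.9]
max_reach = 11.6 + 8.1 + 10.9 = 30.6
L_max = max([11.6, 8.1, 10.9]) = 11.6
S (sum of others) = 30.6 - 11.6 = 19
min_reach = max(0, 11.6 - 19) = max(0, -7.4) = 0

Answer: 0.0000 30.6000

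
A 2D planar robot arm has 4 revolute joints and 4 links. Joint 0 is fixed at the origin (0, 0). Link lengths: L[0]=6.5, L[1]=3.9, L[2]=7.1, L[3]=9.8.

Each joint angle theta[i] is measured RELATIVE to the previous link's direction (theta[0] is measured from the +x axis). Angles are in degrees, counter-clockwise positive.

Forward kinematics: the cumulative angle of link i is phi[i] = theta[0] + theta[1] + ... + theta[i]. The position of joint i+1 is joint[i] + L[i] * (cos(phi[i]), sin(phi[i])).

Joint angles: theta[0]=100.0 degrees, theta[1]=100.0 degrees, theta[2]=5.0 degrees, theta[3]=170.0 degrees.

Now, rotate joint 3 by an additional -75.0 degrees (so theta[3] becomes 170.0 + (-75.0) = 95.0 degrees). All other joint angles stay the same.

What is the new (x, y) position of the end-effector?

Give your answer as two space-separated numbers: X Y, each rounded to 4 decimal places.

Answer: -6.3283 -6.4203

Derivation:
joint[0] = (0.0000, 0.0000)  (base)
link 0: phi[0] = 100 = 100 deg
  cos(100 deg) = -0.1736, sin(100 deg) = 0.9848
  joint[1] = (0.0000, 0.0000) + 6.5 * (-0.1736, 0.9848) = (0.0000 + -1.1287, 0.0000 + 6.4013) = (-1.1287, 6.4013)
link 1: phi[1] = 100 + 100 = 200 deg
  cos(200 deg) = -0.9397, sin(200 deg) = -0.3420
  joint[2] = (-1.1287, 6.4013) + 3.9 * (-0.9397, -0.3420) = (-1.1287 + -3.6648, 6.4013 + -1.3339) = (-4.7935, 5.0674)
link 2: phi[2] = 100 + 100 + 5 = 205 deg
  cos(205 deg) = -0.9063, sin(205 deg) = -0.4226
  joint[3] = (-4.7935, 5.0674) + 7.1 * (-0.9063, -0.4226) = (-4.7935 + -6.4348, 5.0674 + -3.0006) = (-11.2283, 2.0668)
link 3: phi[3] = 100 + 100 + 5 + 95 = 300 deg
  cos(300 deg) = 0.5000, sin(300 deg) = -0.8660
  joint[4] = (-11.2283, 2.0668) + 9.8 * (0.5000, -0.8660) = (-11.2283 + 4.9000, 2.0668 + -8.4870) = (-6.3283, -6.4203)
End effector: (-6.3283, -6.4203)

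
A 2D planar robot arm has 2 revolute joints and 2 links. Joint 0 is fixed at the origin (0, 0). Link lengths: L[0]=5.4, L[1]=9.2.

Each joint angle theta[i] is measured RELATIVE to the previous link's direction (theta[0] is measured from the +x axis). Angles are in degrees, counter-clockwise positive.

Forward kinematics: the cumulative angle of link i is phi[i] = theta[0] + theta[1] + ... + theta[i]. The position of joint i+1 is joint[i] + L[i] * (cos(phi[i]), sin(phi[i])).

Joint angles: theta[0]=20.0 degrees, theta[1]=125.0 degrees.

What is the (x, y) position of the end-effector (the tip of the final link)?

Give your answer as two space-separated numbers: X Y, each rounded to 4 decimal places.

Answer: -2.4619 7.1238

Derivation:
joint[0] = (0.0000, 0.0000)  (base)
link 0: phi[0] = 20 = 20 deg
  cos(20 deg) = 0.9397, sin(20 deg) = 0.3420
  joint[1] = (0.0000, 0.0000) + 5.4 * (0.9397, 0.3420) = (0.0000 + 5.0743, 0.0000 + 1.8469) = (5.0743, 1.8469)
link 1: phi[1] = 20 + 125 = 145 deg
  cos(145 deg) = -0.8192, sin(145 deg) = 0.5736
  joint[2] = (5.0743, 1.8469) + 9.2 * (-0.8192, 0.5736) = (5.0743 + -7.5362, 1.8469 + 5.2769) = (-2.4619, 7.1238)
End effector: (-2.4619, 7.1238)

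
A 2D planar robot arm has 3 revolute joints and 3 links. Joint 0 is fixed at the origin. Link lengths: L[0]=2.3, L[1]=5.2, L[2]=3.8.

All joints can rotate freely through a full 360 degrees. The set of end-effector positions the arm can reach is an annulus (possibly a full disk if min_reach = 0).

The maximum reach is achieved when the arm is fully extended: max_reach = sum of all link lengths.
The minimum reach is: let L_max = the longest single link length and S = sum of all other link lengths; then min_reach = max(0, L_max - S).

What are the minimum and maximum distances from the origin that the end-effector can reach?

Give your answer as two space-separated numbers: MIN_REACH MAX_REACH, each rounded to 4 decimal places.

Link lengths: [2.3, 5.2, 3.8]
max_reach = 2.3 + 5.2 + 3.8 = 11.3
L_max = max([2.3, 5.2, 3.8]) = 5.2
S (sum of others) = 11.3 - 5.2 = 6.1
min_reach = max(0, 5.2 - 6.1) = max(0, -0.9) = 0

Answer: 0.0000 11.3000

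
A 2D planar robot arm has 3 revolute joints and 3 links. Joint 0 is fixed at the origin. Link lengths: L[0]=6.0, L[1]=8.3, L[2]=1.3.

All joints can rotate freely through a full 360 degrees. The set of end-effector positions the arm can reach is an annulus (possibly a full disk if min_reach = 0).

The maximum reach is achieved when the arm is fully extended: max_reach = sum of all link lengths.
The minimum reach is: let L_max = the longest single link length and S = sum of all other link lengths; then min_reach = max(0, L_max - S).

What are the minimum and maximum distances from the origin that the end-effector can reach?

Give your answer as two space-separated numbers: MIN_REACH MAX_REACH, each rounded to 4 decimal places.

Link lengths: [6.0, 8.3, 1.3]
max_reach = 6 + 8.3 + 1.3 = 15.6
L_max = max([6.0, 8.3, 1.3]) = 8.3
S (sum of others) = 15.6 - 8.3 = 7.3
min_reach = max(0, 8.3 - 7.3) = max(0, 1) = 1

Answer: 1.0000 15.6000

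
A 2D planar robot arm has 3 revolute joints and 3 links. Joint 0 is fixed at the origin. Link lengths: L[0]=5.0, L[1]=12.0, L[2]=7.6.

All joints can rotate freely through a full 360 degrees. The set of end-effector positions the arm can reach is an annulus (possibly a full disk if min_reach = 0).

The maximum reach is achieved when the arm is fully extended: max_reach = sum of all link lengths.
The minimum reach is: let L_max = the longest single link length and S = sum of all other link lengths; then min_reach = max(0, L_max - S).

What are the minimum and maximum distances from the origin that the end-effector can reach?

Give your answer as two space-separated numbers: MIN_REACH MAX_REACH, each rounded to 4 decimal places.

Link lengths: [5.0, 12.0, 7.6]
max_reach = 5 + 12 + 7.6 = 24.6
L_max = max([5.0, 12.0, 7.6]) = 12
S (sum of others) = 24.6 - 12 = 12.6
min_reach = max(0, 12 - 12.6) = max(0, -0.6) = 0

Answer: 0.0000 24.6000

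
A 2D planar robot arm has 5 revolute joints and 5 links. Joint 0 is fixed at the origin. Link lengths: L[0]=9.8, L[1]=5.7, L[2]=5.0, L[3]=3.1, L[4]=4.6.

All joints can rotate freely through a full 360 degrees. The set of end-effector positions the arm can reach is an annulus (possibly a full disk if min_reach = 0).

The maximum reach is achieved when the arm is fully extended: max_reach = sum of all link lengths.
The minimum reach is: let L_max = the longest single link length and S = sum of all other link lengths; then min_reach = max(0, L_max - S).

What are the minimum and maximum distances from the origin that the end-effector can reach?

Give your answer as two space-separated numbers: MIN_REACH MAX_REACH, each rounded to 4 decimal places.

Link lengths: [9.8, 5.7, 5.0, 3.1, 4.6]
max_reach = 9.8 + 5.7 + 5 + 3.1 + 4.6 = 28.2
L_max = max([9.8, 5.7, 5.0, 3.1, 4.6]) = 9.8
S (sum of others) = 28.2 - 9.8 = 18.4
min_reach = max(0, 9.8 - 18.4) = max(0, -8.6) = 0

Answer: 0.0000 28.2000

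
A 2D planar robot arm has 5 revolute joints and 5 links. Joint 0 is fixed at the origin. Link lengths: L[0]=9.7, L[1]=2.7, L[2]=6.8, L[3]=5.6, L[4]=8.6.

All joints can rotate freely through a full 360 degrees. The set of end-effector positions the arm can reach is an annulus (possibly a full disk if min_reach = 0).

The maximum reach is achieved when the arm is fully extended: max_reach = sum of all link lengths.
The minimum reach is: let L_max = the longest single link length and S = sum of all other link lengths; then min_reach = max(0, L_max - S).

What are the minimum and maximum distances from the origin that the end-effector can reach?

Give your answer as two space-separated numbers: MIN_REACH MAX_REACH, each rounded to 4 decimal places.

Answer: 0.0000 33.4000

Derivation:
Link lengths: [9.7, 2.7, 6.8, 5.6, 8.6]
max_reach = 9.7 + 2.7 + 6.8 + 5.6 + 8.6 = 33.4
L_max = max([9.7, 2.7, 6.8, 5.6, 8.6]) = 9.7
S (sum of others) = 33.4 - 9.7 = 23.7
min_reach = max(0, 9.7 - 23.7) = max(0, -14) = 0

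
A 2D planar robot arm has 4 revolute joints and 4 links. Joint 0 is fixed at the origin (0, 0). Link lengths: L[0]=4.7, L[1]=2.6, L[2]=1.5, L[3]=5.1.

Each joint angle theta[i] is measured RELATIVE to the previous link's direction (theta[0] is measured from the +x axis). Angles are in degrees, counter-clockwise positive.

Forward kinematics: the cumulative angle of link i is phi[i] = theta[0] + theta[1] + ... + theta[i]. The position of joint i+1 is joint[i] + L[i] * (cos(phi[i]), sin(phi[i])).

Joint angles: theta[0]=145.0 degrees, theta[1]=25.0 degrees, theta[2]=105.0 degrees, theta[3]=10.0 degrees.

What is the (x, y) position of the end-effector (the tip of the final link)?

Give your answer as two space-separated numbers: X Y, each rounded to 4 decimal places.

Answer: -4.9598 -3.2732

Derivation:
joint[0] = (0.0000, 0.0000)  (base)
link 0: phi[0] = 145 = 145 deg
  cos(145 deg) = -0.8192, sin(145 deg) = 0.5736
  joint[1] = (0.0000, 0.0000) + 4.7 * (-0.8192, 0.5736) = (0.0000 + -3.8500, 0.0000 + 2.6958) = (-3.8500, 2.6958)
link 1: phi[1] = 145 + 25 = 170 deg
  cos(170 deg) = -0.9848, sin(170 deg) = 0.1736
  joint[2] = (-3.8500, 2.6958) + 2.6 * (-0.9848, 0.1736) = (-3.8500 + -2.5605, 2.6958 + 0.4515) = (-6.4105, 3.1473)
link 2: phi[2] = 145 + 25 + 105 = 275 deg
  cos(275 deg) = 0.0872, sin(275 deg) = -0.9962
  joint[3] = (-6.4105, 3.1473) + 1.5 * (0.0872, -0.9962) = (-6.4105 + 0.1307, 3.1473 + -1.4943) = (-6.2798, 1.6530)
link 3: phi[3] = 145 + 25 + 105 + 10 = 285 deg
  cos(285 deg) = 0.2588, sin(285 deg) = -0.9659
  joint[4] = (-6.2798, 1.6530) + 5.1 * (0.2588, -0.9659) = (-6.2798 + 1.3200, 1.6530 + -4.9262) = (-4.9598, -3.2732)
End effector: (-4.9598, -3.2732)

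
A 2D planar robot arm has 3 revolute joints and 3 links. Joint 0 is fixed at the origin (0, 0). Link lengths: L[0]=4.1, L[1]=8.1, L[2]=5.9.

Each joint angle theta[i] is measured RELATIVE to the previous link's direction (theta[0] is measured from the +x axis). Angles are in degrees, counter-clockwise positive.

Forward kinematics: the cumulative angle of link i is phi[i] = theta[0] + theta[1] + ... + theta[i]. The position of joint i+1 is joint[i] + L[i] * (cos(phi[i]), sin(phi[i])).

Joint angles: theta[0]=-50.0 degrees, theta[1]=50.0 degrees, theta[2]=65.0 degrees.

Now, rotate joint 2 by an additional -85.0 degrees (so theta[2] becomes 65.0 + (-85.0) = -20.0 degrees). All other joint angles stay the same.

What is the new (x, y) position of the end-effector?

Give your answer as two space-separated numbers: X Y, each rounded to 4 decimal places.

Answer: 16.2796 -5.1587

Derivation:
joint[0] = (0.0000, 0.0000)  (base)
link 0: phi[0] = -50 = -50 deg
  cos(-50 deg) = 0.6428, sin(-50 deg) = -0.7660
  joint[1] = (0.0000, 0.0000) + 4.1 * (0.6428, -0.7660) = (0.0000 + 2.6354, 0.0000 + -3.1408) = (2.6354, -3.1408)
link 1: phi[1] = -50 + 50 = 0 deg
  cos(0 deg) = 1.0000, sin(0 deg) = 0.0000
  joint[2] = (2.6354, -3.1408) + 8.1 * (1.0000, 0.0000) = (2.6354 + 8.1000, -3.1408 + 0.0000) = (10.7354, -3.1408)
link 2: phi[2] = -50 + 50 + -20 = -20 deg
  cos(-20 deg) = 0.9397, sin(-20 deg) = -0.3420
  joint[3] = (10.7354, -3.1408) + 5.9 * (0.9397, -0.3420) = (10.7354 + 5.5442, -3.1408 + -2.0179) = (16.2796, -5.1587)
End effector: (16.2796, -5.1587)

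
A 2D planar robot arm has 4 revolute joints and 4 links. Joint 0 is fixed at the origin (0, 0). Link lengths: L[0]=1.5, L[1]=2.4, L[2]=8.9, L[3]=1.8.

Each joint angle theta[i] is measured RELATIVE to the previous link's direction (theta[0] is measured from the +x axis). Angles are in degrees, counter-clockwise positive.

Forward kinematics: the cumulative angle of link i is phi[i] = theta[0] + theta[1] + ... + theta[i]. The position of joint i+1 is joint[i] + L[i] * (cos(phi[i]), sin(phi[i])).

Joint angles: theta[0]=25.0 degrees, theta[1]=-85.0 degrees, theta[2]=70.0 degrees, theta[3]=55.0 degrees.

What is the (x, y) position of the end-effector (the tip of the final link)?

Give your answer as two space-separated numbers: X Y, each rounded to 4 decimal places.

joint[0] = (0.0000, 0.0000)  (base)
link 0: phi[0] = 25 = 25 deg
  cos(25 deg) = 0.9063, sin(25 deg) = 0.4226
  joint[1] = (0.0000, 0.0000) + 1.5 * (0.9063, 0.4226) = (0.0000 + 1.3595, 0.0000 + 0.6339) = (1.3595, 0.6339)
link 1: phi[1] = 25 + -85 = -60 deg
  cos(-60 deg) = 0.5000, sin(-60 deg) = -0.8660
  joint[2] = (1.3595, 0.6339) + 2.4 * (0.5000, -0.8660) = (1.3595 + 1.2000, 0.6339 + -2.0785) = (2.5595, -1.4445)
link 2: phi[2] = 25 + -85 + 70 = 10 deg
  cos(10 deg) = 0.9848, sin(10 deg) = 0.1736
  joint[3] = (2.5595, -1.4445) + 8.9 * (0.9848, 0.1736) = (2.5595 + 8.7648, -1.4445 + 1.5455) = (11.3243, 0.1009)
link 3: phi[3] = 25 + -85 + 70 + 55 = 65 deg
  cos(65 deg) = 0.4226, sin(65 deg) = 0.9063
  joint[4] = (11.3243, 0.1009) + 1.8 * (0.4226, 0.9063) = (11.3243 + 0.7607, 0.1009 + 1.6314) = (12.0850, 1.7323)
End effector: (12.0850, 1.7323)

Answer: 12.0850 1.7323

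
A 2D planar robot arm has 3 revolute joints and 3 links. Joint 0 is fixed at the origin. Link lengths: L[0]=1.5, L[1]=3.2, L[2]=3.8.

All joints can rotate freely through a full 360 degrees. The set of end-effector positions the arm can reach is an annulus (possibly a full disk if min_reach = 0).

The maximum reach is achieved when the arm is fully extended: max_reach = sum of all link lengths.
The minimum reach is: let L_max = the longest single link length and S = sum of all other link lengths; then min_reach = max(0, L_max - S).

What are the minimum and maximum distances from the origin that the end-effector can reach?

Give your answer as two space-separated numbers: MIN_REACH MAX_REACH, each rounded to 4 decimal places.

Answer: 0.0000 8.5000

Derivation:
Link lengths: [1.5, 3.2, 3.8]
max_reach = 1.5 + 3.2 + 3.8 = 8.5
L_max = max([1.5, 3.2, 3.8]) = 3.8
S (sum of others) = 8.5 - 3.8 = 4.7
min_reach = max(0, 3.8 - 4.7) = max(0, -0.9) = 0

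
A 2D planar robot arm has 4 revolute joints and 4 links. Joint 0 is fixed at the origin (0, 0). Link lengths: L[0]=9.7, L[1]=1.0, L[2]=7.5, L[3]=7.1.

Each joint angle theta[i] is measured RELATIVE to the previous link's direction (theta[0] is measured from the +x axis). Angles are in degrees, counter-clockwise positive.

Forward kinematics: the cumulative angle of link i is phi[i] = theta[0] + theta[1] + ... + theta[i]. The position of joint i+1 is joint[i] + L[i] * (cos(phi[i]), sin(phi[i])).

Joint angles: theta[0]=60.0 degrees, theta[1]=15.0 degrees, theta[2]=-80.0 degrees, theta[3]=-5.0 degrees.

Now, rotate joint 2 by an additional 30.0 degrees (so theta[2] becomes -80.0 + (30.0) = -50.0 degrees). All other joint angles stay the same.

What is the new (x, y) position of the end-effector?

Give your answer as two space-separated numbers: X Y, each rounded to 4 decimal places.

Answer: 18.5779 14.9644

Derivation:
joint[0] = (0.0000, 0.0000)  (base)
link 0: phi[0] = 60 = 60 deg
  cos(60 deg) = 0.5000, sin(60 deg) = 0.8660
  joint[1] = (0.0000, 0.0000) + 9.7 * (0.5000, 0.8660) = (0.0000 + 4.8500, 0.0000 + 8.4004) = (4.8500, 8.4004)
link 1: phi[1] = 60 + 15 = 75 deg
  cos(75 deg) = 0.2588, sin(75 deg) = 0.9659
  joint[2] = (4.8500, 8.4004) + 1 * (0.2588, 0.9659) = (4.8500 + 0.2588, 8.4004 + 0.9659) = (5.1088, 9.3664)
link 2: phi[2] = 60 + 15 + -50 = 25 deg
  cos(25 deg) = 0.9063, sin(25 deg) = 0.4226
  joint[3] = (5.1088, 9.3664) + 7.5 * (0.9063, 0.4226) = (5.1088 + 6.7973, 9.3664 + 3.1696) = (11.9061, 12.5360)
link 3: phi[3] = 60 + 15 + -50 + -5 = 20 deg
  cos(20 deg) = 0.9397, sin(20 deg) = 0.3420
  joint[4] = (11.9061, 12.5360) + 7.1 * (0.9397, 0.3420) = (11.9061 + 6.6718, 12.5360 + 2.4283) = (18.5779, 14.9644)
End effector: (18.5779, 14.9644)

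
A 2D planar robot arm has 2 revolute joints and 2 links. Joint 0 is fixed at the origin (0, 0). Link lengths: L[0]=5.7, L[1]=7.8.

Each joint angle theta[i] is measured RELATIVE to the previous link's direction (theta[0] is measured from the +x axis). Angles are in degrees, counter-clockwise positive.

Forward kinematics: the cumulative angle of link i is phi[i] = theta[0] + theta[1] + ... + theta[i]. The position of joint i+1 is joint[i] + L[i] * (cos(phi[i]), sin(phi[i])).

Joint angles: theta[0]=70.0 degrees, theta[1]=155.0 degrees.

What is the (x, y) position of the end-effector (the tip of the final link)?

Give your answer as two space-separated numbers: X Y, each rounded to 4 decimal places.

Answer: -3.5659 -0.1592

Derivation:
joint[0] = (0.0000, 0.0000)  (base)
link 0: phi[0] = 70 = 70 deg
  cos(70 deg) = 0.3420, sin(70 deg) = 0.9397
  joint[1] = (0.0000, 0.0000) + 5.7 * (0.3420, 0.9397) = (0.0000 + 1.9495, 0.0000 + 5.3562) = (1.9495, 5.3562)
link 1: phi[1] = 70 + 155 = 225 deg
  cos(225 deg) = -0.7071, sin(225 deg) = -0.7071
  joint[2] = (1.9495, 5.3562) + 7.8 * (-0.7071, -0.7071) = (1.9495 + -5.5154, 5.3562 + -5.5154) = (-3.5659, -0.1592)
End effector: (-3.5659, -0.1592)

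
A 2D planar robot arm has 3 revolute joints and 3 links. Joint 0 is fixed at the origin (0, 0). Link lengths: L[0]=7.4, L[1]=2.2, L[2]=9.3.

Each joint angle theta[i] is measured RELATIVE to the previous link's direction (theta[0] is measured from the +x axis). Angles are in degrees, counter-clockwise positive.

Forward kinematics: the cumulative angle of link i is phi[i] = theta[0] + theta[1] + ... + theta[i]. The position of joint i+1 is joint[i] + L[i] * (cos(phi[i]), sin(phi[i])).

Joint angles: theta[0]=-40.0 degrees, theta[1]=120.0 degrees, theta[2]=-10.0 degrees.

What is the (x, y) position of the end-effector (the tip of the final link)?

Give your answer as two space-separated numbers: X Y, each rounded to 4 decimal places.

joint[0] = (0.0000, 0.0000)  (base)
link 0: phi[0] = -40 = -40 deg
  cos(-40 deg) = 0.7660, sin(-40 deg) = -0.6428
  joint[1] = (0.0000, 0.0000) + 7.4 * (0.7660, -0.6428) = (0.0000 + 5.6687, 0.0000 + -4.7566) = (5.6687, -4.7566)
link 1: phi[1] = -40 + 120 = 80 deg
  cos(80 deg) = 0.1736, sin(80 deg) = 0.9848
  joint[2] = (5.6687, -4.7566) + 2.2 * (0.1736, 0.9848) = (5.6687 + 0.3820, -4.7566 + 2.1666) = (6.0508, -2.5901)
link 2: phi[2] = -40 + 120 + -10 = 70 deg
  cos(70 deg) = 0.3420, sin(70 deg) = 0.9397
  joint[3] = (6.0508, -2.5901) + 9.3 * (0.3420, 0.9397) = (6.0508 + 3.1808, -2.5901 + 8.7391) = (9.2315, 6.1491)
End effector: (9.2315, 6.1491)

Answer: 9.2315 6.1491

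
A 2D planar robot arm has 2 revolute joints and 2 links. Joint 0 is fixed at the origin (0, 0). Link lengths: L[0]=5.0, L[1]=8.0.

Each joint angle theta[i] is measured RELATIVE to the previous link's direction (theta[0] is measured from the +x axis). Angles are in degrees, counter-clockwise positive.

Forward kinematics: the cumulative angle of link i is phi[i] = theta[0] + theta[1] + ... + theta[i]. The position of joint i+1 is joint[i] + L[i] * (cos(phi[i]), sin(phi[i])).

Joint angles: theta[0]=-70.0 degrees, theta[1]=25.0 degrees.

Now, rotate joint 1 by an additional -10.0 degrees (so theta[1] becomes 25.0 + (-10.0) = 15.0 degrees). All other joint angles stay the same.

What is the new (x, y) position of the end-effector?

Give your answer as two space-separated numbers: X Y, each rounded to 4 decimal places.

Answer: 6.2987 -11.2517

Derivation:
joint[0] = (0.0000, 0.0000)  (base)
link 0: phi[0] = -70 = -70 deg
  cos(-70 deg) = 0.3420, sin(-70 deg) = -0.9397
  joint[1] = (0.0000, 0.0000) + 5 * (0.3420, -0.9397) = (0.0000 + 1.7101, 0.0000 + -4.6985) = (1.7101, -4.6985)
link 1: phi[1] = -70 + 15 = -55 deg
  cos(-55 deg) = 0.5736, sin(-55 deg) = -0.8192
  joint[2] = (1.7101, -4.6985) + 8 * (0.5736, -0.8192) = (1.7101 + 4.5886, -4.6985 + -6.5532) = (6.2987, -11.2517)
End effector: (6.2987, -11.2517)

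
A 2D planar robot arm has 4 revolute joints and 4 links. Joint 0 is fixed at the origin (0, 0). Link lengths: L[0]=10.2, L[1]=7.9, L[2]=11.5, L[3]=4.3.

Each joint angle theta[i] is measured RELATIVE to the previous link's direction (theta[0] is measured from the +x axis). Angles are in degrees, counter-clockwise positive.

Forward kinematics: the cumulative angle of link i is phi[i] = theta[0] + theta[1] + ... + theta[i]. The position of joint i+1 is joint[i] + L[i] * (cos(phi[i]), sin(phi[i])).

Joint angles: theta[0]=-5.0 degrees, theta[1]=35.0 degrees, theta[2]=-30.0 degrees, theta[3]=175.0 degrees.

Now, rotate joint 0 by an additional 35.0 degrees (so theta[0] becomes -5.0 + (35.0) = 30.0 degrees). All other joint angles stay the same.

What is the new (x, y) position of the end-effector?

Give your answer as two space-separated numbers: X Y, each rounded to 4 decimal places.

joint[0] = (0.0000, 0.0000)  (base)
link 0: phi[0] = 30 = 30 deg
  cos(30 deg) = 0.8660, sin(30 deg) = 0.5000
  joint[1] = (0.0000, 0.0000) + 10.2 * (0.8660, 0.5000) = (0.0000 + 8.8335, 0.0000 + 5.1000) = (8.8335, 5.1000)
link 1: phi[1] = 30 + 35 = 65 deg
  cos(65 deg) = 0.4226, sin(65 deg) = 0.9063
  joint[2] = (8.8335, 5.1000) + 7.9 * (0.4226, 0.9063) = (8.8335 + 3.3387, 5.1000 + 7.1598) = (12.1721, 12.2598)
link 2: phi[2] = 30 + 35 + -30 = 35 deg
  cos(35 deg) = 0.8192, sin(35 deg) = 0.5736
  joint[3] = (12.1721, 12.2598) + 11.5 * (0.8192, 0.5736) = (12.1721 + 9.4202, 12.2598 + 6.5961) = (21.5924, 18.8560)
link 3: phi[3] = 30 + 35 + -30 + 175 = 210 deg
  cos(210 deg) = -0.8660, sin(210 deg) = -0.5000
  joint[4] = (21.5924, 18.8560) + 4.3 * (-0.8660, -0.5000) = (21.5924 + -3.7239, 18.8560 + -2.1500) = (17.8685, 16.7060)
End effector: (17.8685, 16.7060)

Answer: 17.8685 16.7060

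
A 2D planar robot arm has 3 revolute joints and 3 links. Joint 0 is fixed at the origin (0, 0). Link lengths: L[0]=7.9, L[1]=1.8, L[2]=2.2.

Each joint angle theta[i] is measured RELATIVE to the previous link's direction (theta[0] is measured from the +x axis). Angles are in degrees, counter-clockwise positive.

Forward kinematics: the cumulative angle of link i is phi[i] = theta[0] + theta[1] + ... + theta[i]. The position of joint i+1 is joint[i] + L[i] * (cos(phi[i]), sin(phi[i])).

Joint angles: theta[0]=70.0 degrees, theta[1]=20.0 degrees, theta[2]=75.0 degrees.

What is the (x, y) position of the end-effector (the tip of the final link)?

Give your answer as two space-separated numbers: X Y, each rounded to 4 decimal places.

joint[0] = (0.0000, 0.0000)  (base)
link 0: phi[0] = 70 = 70 deg
  cos(70 deg) = 0.3420, sin(70 deg) = 0.9397
  joint[1] = (0.0000, 0.0000) + 7.9 * (0.3420, 0.9397) = (0.0000 + 2.7020, 0.0000 + 7.4236) = (2.7020, 7.4236)
link 1: phi[1] = 70 + 20 = 90 deg
  cos(90 deg) = 0.0000, sin(90 deg) = 1.0000
  joint[2] = (2.7020, 7.4236) + 1.8 * (0.0000, 1.0000) = (2.7020 + 0.0000, 7.4236 + 1.8000) = (2.7020, 9.2236)
link 2: phi[2] = 70 + 20 + 75 = 165 deg
  cos(165 deg) = -0.9659, sin(165 deg) = 0.2588
  joint[3] = (2.7020, 9.2236) + 2.2 * (-0.9659, 0.2588) = (2.7020 + -2.1250, 9.2236 + 0.5694) = (0.5769, 9.7930)
End effector: (0.5769, 9.7930)

Answer: 0.5769 9.7930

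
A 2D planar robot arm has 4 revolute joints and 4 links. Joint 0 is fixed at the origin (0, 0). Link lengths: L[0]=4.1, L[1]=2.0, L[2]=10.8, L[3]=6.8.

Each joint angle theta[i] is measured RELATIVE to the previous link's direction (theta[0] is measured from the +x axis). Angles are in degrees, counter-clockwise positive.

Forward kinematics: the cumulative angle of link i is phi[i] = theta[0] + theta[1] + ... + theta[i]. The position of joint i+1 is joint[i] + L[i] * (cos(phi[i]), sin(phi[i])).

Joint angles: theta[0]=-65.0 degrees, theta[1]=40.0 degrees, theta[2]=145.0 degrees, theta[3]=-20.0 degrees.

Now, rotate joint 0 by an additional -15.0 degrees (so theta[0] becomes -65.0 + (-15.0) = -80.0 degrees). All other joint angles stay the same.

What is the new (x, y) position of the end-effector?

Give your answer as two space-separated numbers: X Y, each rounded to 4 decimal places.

Answer: 0.0415 11.8828

Derivation:
joint[0] = (0.0000, 0.0000)  (base)
link 0: phi[0] = -80 = -80 deg
  cos(-80 deg) = 0.1736, sin(-80 deg) = -0.9848
  joint[1] = (0.0000, 0.0000) + 4.1 * (0.1736, -0.9848) = (0.0000 + 0.7120, 0.0000 + -4.0377) = (0.7120, -4.0377)
link 1: phi[1] = -80 + 40 = -40 deg
  cos(-40 deg) = 0.7660, sin(-40 deg) = -0.6428
  joint[2] = (0.7120, -4.0377) + 2 * (0.7660, -0.6428) = (0.7120 + 1.5321, -4.0377 + -1.2856) = (2.2440, -5.3233)
link 2: phi[2] = -80 + 40 + 145 = 105 deg
  cos(105 deg) = -0.2588, sin(105 deg) = 0.9659
  joint[3] = (2.2440, -5.3233) + 10.8 * (-0.2588, 0.9659) = (2.2440 + -2.7952, -5.3233 + 10.4320) = (-0.5512, 5.1087)
link 3: phi[3] = -80 + 40 + 145 + -20 = 85 deg
  cos(85 deg) = 0.0872, sin(85 deg) = 0.9962
  joint[4] = (-0.5512, 5.1087) + 6.8 * (0.0872, 0.9962) = (-0.5512 + 0.5927, 5.1087 + 6.7741) = (0.0415, 11.8828)
End effector: (0.0415, 11.8828)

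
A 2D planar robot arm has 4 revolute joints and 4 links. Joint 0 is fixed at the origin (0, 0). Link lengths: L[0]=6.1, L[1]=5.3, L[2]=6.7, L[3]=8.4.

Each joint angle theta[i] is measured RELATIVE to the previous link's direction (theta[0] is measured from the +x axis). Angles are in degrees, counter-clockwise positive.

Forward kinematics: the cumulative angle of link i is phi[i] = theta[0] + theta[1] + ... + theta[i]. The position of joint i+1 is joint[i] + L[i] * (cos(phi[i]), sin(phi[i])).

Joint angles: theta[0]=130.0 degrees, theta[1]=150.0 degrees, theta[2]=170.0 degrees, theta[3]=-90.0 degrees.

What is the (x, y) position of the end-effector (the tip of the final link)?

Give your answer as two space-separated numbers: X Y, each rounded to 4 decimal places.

joint[0] = (0.0000, 0.0000)  (base)
link 0: phi[0] = 130 = 130 deg
  cos(130 deg) = -0.6428, sin(130 deg) = 0.7660
  joint[1] = (0.0000, 0.0000) + 6.1 * (-0.6428, 0.7660) = (0.0000 + -3.9210, 0.0000 + 4.6729) = (-3.9210, 4.6729)
link 1: phi[1] = 130 + 150 = 280 deg
  cos(280 deg) = 0.1736, sin(280 deg) = -0.9848
  joint[2] = (-3.9210, 4.6729) + 5.3 * (0.1736, -0.9848) = (-3.9210 + 0.9203, 4.6729 + -5.2195) = (-3.0007, -0.5466)
link 2: phi[2] = 130 + 150 + 170 = 450 deg
  cos(450 deg) = 0.0000, sin(450 deg) = 1.0000
  joint[3] = (-3.0007, -0.5466) + 6.7 * (0.0000, 1.0000) = (-3.0007 + 0.0000, -0.5466 + 6.7000) = (-3.0007, 6.1534)
link 3: phi[3] = 130 + 150 + 170 + -90 = 360 deg
  cos(360 deg) = 1.0000, sin(360 deg) = -0.0000
  joint[4] = (-3.0007, 6.1534) + 8.4 * (1.0000, -0.0000) = (-3.0007 + 8.4000, 6.1534 + -0.0000) = (5.3993, 6.1534)
End effector: (5.3993, 6.1534)

Answer: 5.3993 6.1534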